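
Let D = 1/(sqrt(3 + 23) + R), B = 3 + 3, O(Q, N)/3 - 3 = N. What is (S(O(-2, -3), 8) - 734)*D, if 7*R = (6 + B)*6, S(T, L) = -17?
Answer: -189252/1955 + 36799*sqrt(26)/3910 ≈ -48.815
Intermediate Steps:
O(Q, N) = 9 + 3*N
B = 6
R = 72/7 (R = ((6 + 6)*6)/7 = (12*6)/7 = (1/7)*72 = 72/7 ≈ 10.286)
D = 1/(72/7 + sqrt(26)) (D = 1/(sqrt(3 + 23) + 72/7) = 1/(sqrt(26) + 72/7) = 1/(72/7 + sqrt(26)) ≈ 0.064999)
(S(O(-2, -3), 8) - 734)*D = (-17 - 734)*(252/1955 - 49*sqrt(26)/3910) = -751*(252/1955 - 49*sqrt(26)/3910) = -189252/1955 + 36799*sqrt(26)/3910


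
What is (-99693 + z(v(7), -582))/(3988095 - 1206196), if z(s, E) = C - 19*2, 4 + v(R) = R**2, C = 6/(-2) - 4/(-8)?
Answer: -199467/5563798 ≈ -0.035851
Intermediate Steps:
C = -5/2 (C = 6*(-1/2) - 4*(-1/8) = -3 + 1/2 = -5/2 ≈ -2.5000)
v(R) = -4 + R**2
z(s, E) = -81/2 (z(s, E) = -5/2 - 19*2 = -5/2 - 38 = -81/2)
(-99693 + z(v(7), -582))/(3988095 - 1206196) = (-99693 - 81/2)/(3988095 - 1206196) = -199467/2/2781899 = -199467/2*1/2781899 = -199467/5563798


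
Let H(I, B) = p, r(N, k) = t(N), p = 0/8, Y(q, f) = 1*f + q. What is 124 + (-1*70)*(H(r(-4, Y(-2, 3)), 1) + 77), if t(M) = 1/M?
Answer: -5266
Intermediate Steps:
Y(q, f) = f + q
p = 0 (p = 0*(⅛) = 0)
r(N, k) = 1/N
H(I, B) = 0
124 + (-1*70)*(H(r(-4, Y(-2, 3)), 1) + 77) = 124 + (-1*70)*(0 + 77) = 124 - 70*77 = 124 - 5390 = -5266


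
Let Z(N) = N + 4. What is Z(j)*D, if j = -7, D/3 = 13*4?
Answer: -468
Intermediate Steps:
D = 156 (D = 3*(13*4) = 3*52 = 156)
Z(N) = 4 + N
Z(j)*D = (4 - 7)*156 = -3*156 = -468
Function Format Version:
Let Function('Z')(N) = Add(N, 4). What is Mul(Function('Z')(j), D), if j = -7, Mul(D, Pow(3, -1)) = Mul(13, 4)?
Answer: -468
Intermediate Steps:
D = 156 (D = Mul(3, Mul(13, 4)) = Mul(3, 52) = 156)
Function('Z')(N) = Add(4, N)
Mul(Function('Z')(j), D) = Mul(Add(4, -7), 156) = Mul(-3, 156) = -468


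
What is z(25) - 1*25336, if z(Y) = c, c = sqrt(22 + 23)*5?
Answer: -25336 + 15*sqrt(5) ≈ -25302.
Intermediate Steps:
c = 15*sqrt(5) (c = sqrt(45)*5 = (3*sqrt(5))*5 = 15*sqrt(5) ≈ 33.541)
z(Y) = 15*sqrt(5)
z(25) - 1*25336 = 15*sqrt(5) - 1*25336 = 15*sqrt(5) - 25336 = -25336 + 15*sqrt(5)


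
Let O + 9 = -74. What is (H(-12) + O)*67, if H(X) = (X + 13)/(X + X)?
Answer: -133531/24 ≈ -5563.8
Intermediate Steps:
H(X) = (13 + X)/(2*X) (H(X) = (13 + X)/((2*X)) = (13 + X)*(1/(2*X)) = (13 + X)/(2*X))
O = -83 (O = -9 - 74 = -83)
(H(-12) + O)*67 = ((½)*(13 - 12)/(-12) - 83)*67 = ((½)*(-1/12)*1 - 83)*67 = (-1/24 - 83)*67 = -1993/24*67 = -133531/24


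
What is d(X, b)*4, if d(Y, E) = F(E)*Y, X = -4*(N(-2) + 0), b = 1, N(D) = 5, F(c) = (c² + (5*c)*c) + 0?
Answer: -480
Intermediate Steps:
F(c) = 6*c² (F(c) = (c² + 5*c²) + 0 = 6*c² + 0 = 6*c²)
X = -20 (X = -4*(5 + 0) = -4*5 = -20)
d(Y, E) = 6*Y*E² (d(Y, E) = (6*E²)*Y = 6*Y*E²)
d(X, b)*4 = (6*(-20)*1²)*4 = (6*(-20)*1)*4 = -120*4 = -480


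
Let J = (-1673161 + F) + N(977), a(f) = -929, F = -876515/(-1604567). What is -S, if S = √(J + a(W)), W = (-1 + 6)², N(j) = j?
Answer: -2*I*√1076913578284037313/1604567 ≈ -1293.5*I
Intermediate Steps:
F = 876515/1604567 (F = -876515*(-1/1604567) = 876515/1604567 ≈ 0.54626)
W = 25 (W = 5² = 25)
J = -2683130387813/1604567 (J = (-1673161 + 876515/1604567) + 977 = -2684698049772/1604567 + 977 = -2683130387813/1604567 ≈ -1.6722e+6)
S = 2*I*√1076913578284037313/1604567 (S = √(-2683130387813/1604567 - 929) = √(-2684621030556/1604567) = 2*I*√1076913578284037313/1604567 ≈ 1293.5*I)
-S = -2*I*√1076913578284037313/1604567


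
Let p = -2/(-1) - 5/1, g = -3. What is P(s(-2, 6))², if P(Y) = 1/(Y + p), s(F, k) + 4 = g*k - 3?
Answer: 1/784 ≈ 0.0012755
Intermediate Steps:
p = -3 (p = -2*(-1) - 5*1 = 2 - 5 = -3)
s(F, k) = -7 - 3*k (s(F, k) = -4 + (-3*k - 3) = -4 + (-3 - 3*k) = -7 - 3*k)
P(Y) = 1/(-3 + Y) (P(Y) = 1/(Y - 3) = 1/(-3 + Y))
P(s(-2, 6))² = (1/(-3 + (-7 - 3*6)))² = (1/(-3 + (-7 - 18)))² = (1/(-3 - 25))² = (1/(-28))² = (-1/28)² = 1/784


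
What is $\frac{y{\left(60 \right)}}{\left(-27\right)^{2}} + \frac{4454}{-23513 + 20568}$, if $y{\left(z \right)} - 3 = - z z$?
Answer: $- \frac{4613377}{715635} \approx -6.4465$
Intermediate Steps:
$y{\left(z \right)} = 3 - z^{2}$ ($y{\left(z \right)} = 3 - z z = 3 - z^{2}$)
$\frac{y{\left(60 \right)}}{\left(-27\right)^{2}} + \frac{4454}{-23513 + 20568} = \frac{3 - 60^{2}}{\left(-27\right)^{2}} + \frac{4454}{-23513 + 20568} = \frac{3 - 3600}{729} + \frac{4454}{-2945} = \left(3 - 3600\right) \frac{1}{729} + 4454 \left(- \frac{1}{2945}\right) = \left(-3597\right) \frac{1}{729} - \frac{4454}{2945} = - \frac{1199}{243} - \frac{4454}{2945} = - \frac{4613377}{715635}$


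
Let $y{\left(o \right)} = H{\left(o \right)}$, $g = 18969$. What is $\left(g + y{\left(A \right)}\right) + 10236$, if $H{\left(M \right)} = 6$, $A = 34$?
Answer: $29211$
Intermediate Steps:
$y{\left(o \right)} = 6$
$\left(g + y{\left(A \right)}\right) + 10236 = \left(18969 + 6\right) + 10236 = 18975 + 10236 = 29211$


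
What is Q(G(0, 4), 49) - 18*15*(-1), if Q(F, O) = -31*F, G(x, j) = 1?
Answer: 239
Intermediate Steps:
Q(G(0, 4), 49) - 18*15*(-1) = -31*1 - 18*15*(-1) = -31 - 270*(-1) = -31 - 1*(-270) = -31 + 270 = 239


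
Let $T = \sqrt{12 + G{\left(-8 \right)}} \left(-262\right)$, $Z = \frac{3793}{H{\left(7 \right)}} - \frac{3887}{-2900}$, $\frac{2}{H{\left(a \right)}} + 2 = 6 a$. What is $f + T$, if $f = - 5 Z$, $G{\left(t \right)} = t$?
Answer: $- \frac{220301807}{580} \approx -3.7983 \cdot 10^{5}$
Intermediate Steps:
$H{\left(a \right)} = \frac{2}{-2 + 6 a}$
$Z = \frac{219997887}{2900}$ ($Z = \frac{3793}{\frac{1}{-1 + 3 \cdot 7}} - \frac{3887}{-2900} = \frac{3793}{\frac{1}{-1 + 21}} - - \frac{3887}{2900} = \frac{3793}{\frac{1}{20}} + \frac{3887}{2900} = 3793 \frac{1}{\frac{1}{20}} + \frac{3887}{2900} = 3793 \cdot 20 + \frac{3887}{2900} = 75860 + \frac{3887}{2900} = \frac{219997887}{2900} \approx 75861.0$)
$T = -524$ ($T = \sqrt{12 - 8} \left(-262\right) = \sqrt{4} \left(-262\right) = 2 \left(-262\right) = -524$)
$f = - \frac{219997887}{580}$ ($f = \left(-5\right) \frac{219997887}{2900} = - \frac{219997887}{580} \approx -3.7931 \cdot 10^{5}$)
$f + T = - \frac{219997887}{580} - 524 = - \frac{220301807}{580}$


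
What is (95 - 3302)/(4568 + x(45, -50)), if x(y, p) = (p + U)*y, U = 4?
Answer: -3207/2498 ≈ -1.2838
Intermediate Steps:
x(y, p) = y*(4 + p) (x(y, p) = (p + 4)*y = (4 + p)*y = y*(4 + p))
(95 - 3302)/(4568 + x(45, -50)) = (95 - 3302)/(4568 + 45*(4 - 50)) = -3207/(4568 + 45*(-46)) = -3207/(4568 - 2070) = -3207/2498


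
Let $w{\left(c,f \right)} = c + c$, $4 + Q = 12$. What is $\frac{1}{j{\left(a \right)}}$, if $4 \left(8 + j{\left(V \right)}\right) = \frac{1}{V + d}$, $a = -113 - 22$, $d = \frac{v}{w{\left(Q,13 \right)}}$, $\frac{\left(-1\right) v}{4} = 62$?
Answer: $- \frac{602}{4817} \approx -0.12497$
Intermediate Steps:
$Q = 8$ ($Q = -4 + 12 = 8$)
$w{\left(c,f \right)} = 2 c$
$v = -248$ ($v = \left(-4\right) 62 = -248$)
$d = - \frac{31}{2}$ ($d = - \frac{248}{2 \cdot 8} = - \frac{248}{16} = \left(-248\right) \frac{1}{16} = - \frac{31}{2} \approx -15.5$)
$a = -135$ ($a = -113 - 22 = -135$)
$j{\left(V \right)} = -8 + \frac{1}{4 \left(- \frac{31}{2} + V\right)}$ ($j{\left(V \right)} = -8 + \frac{1}{4 \left(V - \frac{31}{2}\right)} = -8 + \frac{1}{4 \left(- \frac{31}{2} + V\right)}$)
$\frac{1}{j{\left(a \right)}} = \frac{1}{\frac{1}{2} \frac{1}{-31 + 2 \left(-135\right)} \left(497 - -4320\right)} = \frac{1}{\frac{1}{2} \frac{1}{-31 - 270} \left(497 + 4320\right)} = \frac{1}{\frac{1}{2} \frac{1}{-301} \cdot 4817} = \frac{1}{\frac{1}{2} \left(- \frac{1}{301}\right) 4817} = \frac{1}{- \frac{4817}{602}} = - \frac{602}{4817}$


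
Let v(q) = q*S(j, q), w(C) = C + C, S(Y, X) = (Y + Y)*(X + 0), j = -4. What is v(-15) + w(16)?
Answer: -1768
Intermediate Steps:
S(Y, X) = 2*X*Y (S(Y, X) = (2*Y)*X = 2*X*Y)
w(C) = 2*C
v(q) = -8*q² (v(q) = q*(2*q*(-4)) = q*(-8*q) = -8*q²)
v(-15) + w(16) = -8*(-15)² + 2*16 = -8*225 + 32 = -1800 + 32 = -1768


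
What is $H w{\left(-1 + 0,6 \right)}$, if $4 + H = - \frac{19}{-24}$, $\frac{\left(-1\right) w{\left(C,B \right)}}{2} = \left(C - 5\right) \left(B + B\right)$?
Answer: $-462$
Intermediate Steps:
$w{\left(C,B \right)} = - 4 B \left(-5 + C\right)$ ($w{\left(C,B \right)} = - 2 \left(C - 5\right) \left(B + B\right) = - 2 \left(-5 + C\right) 2 B = - 2 \cdot 2 B \left(-5 + C\right) = - 4 B \left(-5 + C\right)$)
$H = - \frac{77}{24}$ ($H = -4 - \frac{19}{-24} = -4 - - \frac{19}{24} = -4 + \frac{19}{24} = - \frac{77}{24} \approx -3.2083$)
$H w{\left(-1 + 0,6 \right)} = - \frac{77 \cdot 4 \cdot 6 \left(5 - \left(-1 + 0\right)\right)}{24} = - \frac{77 \cdot 4 \cdot 6 \left(5 - -1\right)}{24} = - \frac{77 \cdot 4 \cdot 6 \left(5 + 1\right)}{24} = - \frac{77 \cdot 4 \cdot 6 \cdot 6}{24} = \left(- \frac{77}{24}\right) 144 = -462$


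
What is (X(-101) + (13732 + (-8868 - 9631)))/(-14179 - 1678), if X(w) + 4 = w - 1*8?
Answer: 4880/15857 ≈ 0.30775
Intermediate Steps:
X(w) = -12 + w (X(w) = -4 + (w - 1*8) = -4 + (w - 8) = -4 + (-8 + w) = -12 + w)
(X(-101) + (13732 + (-8868 - 9631)))/(-14179 - 1678) = ((-12 - 101) + (13732 + (-8868 - 9631)))/(-14179 - 1678) = (-113 + (13732 - 18499))/(-15857) = (-113 - 4767)*(-1/15857) = -4880*(-1/15857) = 4880/15857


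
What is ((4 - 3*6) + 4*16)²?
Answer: 2500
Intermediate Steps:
((4 - 3*6) + 4*16)² = ((4 - 18) + 64)² = (-14 + 64)² = 50² = 2500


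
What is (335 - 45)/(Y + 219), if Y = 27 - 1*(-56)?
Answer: 145/151 ≈ 0.96027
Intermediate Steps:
Y = 83 (Y = 27 + 56 = 83)
(335 - 45)/(Y + 219) = (335 - 45)/(83 + 219) = 290/302 = 290*(1/302) = 145/151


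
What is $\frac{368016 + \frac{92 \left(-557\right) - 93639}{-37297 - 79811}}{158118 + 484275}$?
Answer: $\frac{43097762611}{75229359444} \approx 0.57288$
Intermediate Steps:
$\frac{368016 + \frac{92 \left(-557\right) - 93639}{-37297 - 79811}}{158118 + 484275} = \frac{368016 + \frac{-51244 - 93639}{-117108}}{642393} = \left(368016 - - \frac{144883}{117108}\right) \frac{1}{642393} = \left(368016 + \frac{144883}{117108}\right) \frac{1}{642393} = \frac{43097762611}{117108} \cdot \frac{1}{642393} = \frac{43097762611}{75229359444}$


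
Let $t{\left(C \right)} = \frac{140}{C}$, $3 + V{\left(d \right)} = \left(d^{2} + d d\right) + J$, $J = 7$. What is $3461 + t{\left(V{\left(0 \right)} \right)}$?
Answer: $3496$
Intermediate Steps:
$V{\left(d \right)} = 4 + 2 d^{2}$ ($V{\left(d \right)} = -3 + \left(\left(d^{2} + d d\right) + 7\right) = -3 + \left(\left(d^{2} + d^{2}\right) + 7\right) = -3 + \left(2 d^{2} + 7\right) = -3 + \left(7 + 2 d^{2}\right) = 4 + 2 d^{2}$)
$3461 + t{\left(V{\left(0 \right)} \right)} = 3461 + \frac{140}{4 + 2 \cdot 0^{2}} = 3461 + \frac{140}{4 + 2 \cdot 0} = 3461 + \frac{140}{4 + 0} = 3461 + \frac{140}{4} = 3461 + 140 \cdot \frac{1}{4} = 3461 + 35 = 3496$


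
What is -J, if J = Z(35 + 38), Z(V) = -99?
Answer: 99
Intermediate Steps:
J = -99
-J = -1*(-99) = 99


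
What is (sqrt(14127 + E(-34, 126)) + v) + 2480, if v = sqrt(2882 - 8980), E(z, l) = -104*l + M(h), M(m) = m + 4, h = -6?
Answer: 2480 + sqrt(1021) + I*sqrt(6098) ≈ 2512.0 + 78.09*I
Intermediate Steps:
M(m) = 4 + m
E(z, l) = -2 - 104*l (E(z, l) = -104*l + (4 - 6) = -104*l - 2 = -2 - 104*l)
v = I*sqrt(6098) (v = sqrt(-6098) = I*sqrt(6098) ≈ 78.09*I)
(sqrt(14127 + E(-34, 126)) + v) + 2480 = (sqrt(14127 + (-2 - 104*126)) + I*sqrt(6098)) + 2480 = (sqrt(14127 + (-2 - 13104)) + I*sqrt(6098)) + 2480 = (sqrt(14127 - 13106) + I*sqrt(6098)) + 2480 = (sqrt(1021) + I*sqrt(6098)) + 2480 = 2480 + sqrt(1021) + I*sqrt(6098)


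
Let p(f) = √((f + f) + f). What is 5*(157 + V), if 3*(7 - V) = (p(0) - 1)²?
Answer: 2455/3 ≈ 818.33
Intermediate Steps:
p(f) = √3*√f (p(f) = √(2*f + f) = √(3*f) = √3*√f)
V = 20/3 (V = 7 - (√3*√0 - 1)²/3 = 7 - (√3*0 - 1)²/3 = 7 - (0 - 1)²/3 = 7 - ⅓*(-1)² = 7 - ⅓*1 = 7 - ⅓ = 20/3 ≈ 6.6667)
5*(157 + V) = 5*(157 + 20/3) = 5*(491/3) = 2455/3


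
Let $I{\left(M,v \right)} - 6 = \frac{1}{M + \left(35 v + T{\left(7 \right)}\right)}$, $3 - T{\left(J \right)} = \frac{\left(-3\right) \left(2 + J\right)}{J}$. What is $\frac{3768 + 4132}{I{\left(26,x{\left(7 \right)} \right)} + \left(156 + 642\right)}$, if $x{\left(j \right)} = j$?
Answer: $\frac{15365500}{1563787} \approx 9.8258$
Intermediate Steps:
$T{\left(J \right)} = 3 - \frac{-6 - 3 J}{J}$ ($T{\left(J \right)} = 3 - \frac{\left(-3\right) \left(2 + J\right)}{J} = 3 - \frac{-6 - 3 J}{J}$)
$I{\left(M,v \right)} = 6 + \frac{1}{\frac{48}{7} + M + 35 v}$ ($I{\left(M,v \right)} = 6 + \frac{1}{M + \left(35 v + \left(6 + \frac{6}{7}\right)\right)} = 6 + \frac{1}{M + \left(35 v + \frac{48}{7}\right)} = 6 + \frac{1}{M + \left(\frac{48}{7} + 35 v\right)} = 6 + \frac{1}{\frac{48}{7} + M + 35 v}$)
$\frac{3768 + 4132}{I{\left(26,x{\left(7 \right)} \right)} + \left(156 + 642\right)} = \frac{3768 + 4132}{\frac{295 + 42 \cdot 26 + 1470 \cdot 7}{48 + 7 \cdot 26 + 245 \cdot 7} + \left(156 + 642\right)} = \frac{7900}{\frac{295 + 1092 + 10290}{48 + 182 + 1715} + 798} = \frac{7900}{\frac{1}{1945} \cdot 11677 + 798} = \frac{7900}{\frac{11677}{1945} + 798} = \frac{7900}{\frac{1563787}{1945}} = 7900 \cdot \frac{1945}{1563787} = \frac{15365500}{1563787}$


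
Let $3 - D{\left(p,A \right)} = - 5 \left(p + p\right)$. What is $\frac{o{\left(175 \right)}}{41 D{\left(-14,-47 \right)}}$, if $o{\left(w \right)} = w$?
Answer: $- \frac{175}{5617} \approx -0.031155$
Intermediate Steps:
$D{\left(p,A \right)} = 3 + 10 p$ ($D{\left(p,A \right)} = 3 - - 5 \left(p + p\right) = 3 - - 5 \cdot 2 p = 3 - - 10 p = 3 + 10 p$)
$\frac{o{\left(175 \right)}}{41 D{\left(-14,-47 \right)}} = \frac{175}{41 \left(3 + 10 \left(-14\right)\right)} = \frac{175}{41 \left(3 - 140\right)} = \frac{175}{41 \left(-137\right)} = \frac{175}{-5617} = 175 \left(- \frac{1}{5617}\right) = - \frac{175}{5617}$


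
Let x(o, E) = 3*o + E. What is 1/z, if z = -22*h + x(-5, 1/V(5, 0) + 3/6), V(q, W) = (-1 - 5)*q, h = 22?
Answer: -15/7478 ≈ -0.0020059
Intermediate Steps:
V(q, W) = -6*q
x(o, E) = E + 3*o
z = -7478/15 (z = -22*22 + ((1/(-6*5) + 3/6) + 3*(-5)) = -484 + ((1/(-30) + 3*(⅙)) - 15) = -484 + ((1*(-1/30) + ½) - 15) = -484 + ((-1/30 + ½) - 15) = -484 + (7/15 - 15) = -484 - 218/15 = -7478/15 ≈ -498.53)
1/z = 1/(-7478/15) = -15/7478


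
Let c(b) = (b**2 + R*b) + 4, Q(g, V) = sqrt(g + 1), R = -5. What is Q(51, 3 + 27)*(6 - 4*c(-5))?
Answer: -420*sqrt(13) ≈ -1514.3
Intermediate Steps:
Q(g, V) = sqrt(1 + g)
c(b) = 4 + b**2 - 5*b (c(b) = (b**2 - 5*b) + 4 = 4 + b**2 - 5*b)
Q(51, 3 + 27)*(6 - 4*c(-5)) = sqrt(1 + 51)*(6 - 4*(4 + (-5)**2 - 5*(-5))) = sqrt(52)*(6 - 4*(4 + 25 + 25)) = (2*sqrt(13))*(6 - 4*54) = (2*sqrt(13))*(6 - 1*216) = (2*sqrt(13))*(6 - 216) = (2*sqrt(13))*(-210) = -420*sqrt(13)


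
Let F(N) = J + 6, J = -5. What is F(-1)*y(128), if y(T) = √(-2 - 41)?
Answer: I*√43 ≈ 6.5574*I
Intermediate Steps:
y(T) = I*√43 (y(T) = √(-43) = I*√43)
F(N) = 1 (F(N) = -5 + 6 = 1)
F(-1)*y(128) = 1*(I*√43) = I*√43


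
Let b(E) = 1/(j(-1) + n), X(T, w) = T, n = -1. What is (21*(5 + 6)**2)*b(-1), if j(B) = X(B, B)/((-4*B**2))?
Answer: -3388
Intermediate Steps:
j(B) = -1/(4*B) (j(B) = B/((-4*B**2)) = B*(-1/(4*B**2)) = -1/(4*B))
b(E) = -4/3 (b(E) = 1/(-1/4/(-1) - 1) = 1/(-1/4*(-1) - 1) = 1/(1/4 - 1) = 1/(-3/4) = -4/3)
(21*(5 + 6)**2)*b(-1) = (21*(5 + 6)**2)*(-4/3) = (21*11**2)*(-4/3) = (21*121)*(-4/3) = 2541*(-4/3) = -3388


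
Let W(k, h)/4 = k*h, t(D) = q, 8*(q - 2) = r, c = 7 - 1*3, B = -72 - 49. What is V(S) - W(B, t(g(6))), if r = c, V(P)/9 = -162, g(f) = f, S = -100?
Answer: -248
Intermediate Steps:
V(P) = -1458 (V(P) = 9*(-162) = -1458)
B = -121
c = 4 (c = 7 - 3 = 4)
r = 4
q = 5/2 (q = 2 + (1/8)*4 = 2 + 1/2 = 5/2 ≈ 2.5000)
t(D) = 5/2
W(k, h) = 4*h*k (W(k, h) = 4*(k*h) = 4*(h*k) = 4*h*k)
V(S) - W(B, t(g(6))) = -1458 - 4*5*(-121)/2 = -1458 - 1*(-1210) = -1458 + 1210 = -248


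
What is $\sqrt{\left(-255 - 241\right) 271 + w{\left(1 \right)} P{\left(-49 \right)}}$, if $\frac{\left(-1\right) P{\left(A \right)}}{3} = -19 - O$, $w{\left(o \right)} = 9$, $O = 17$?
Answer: $2 i \sqrt{33361} \approx 365.3 i$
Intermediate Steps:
$P{\left(A \right)} = 108$ ($P{\left(A \right)} = - 3 \left(-19 - 17\right) = \left(-3\right) \left(-36\right) = 108$)
$\sqrt{\left(-255 - 241\right) 271 + w{\left(1 \right)} P{\left(-49 \right)}} = \sqrt{\left(-255 - 241\right) 271 + 9 \cdot 108} = \sqrt{\left(-496\right) 271 + 972} = \sqrt{-134416 + 972} = \sqrt{-133444} = 2 i \sqrt{33361}$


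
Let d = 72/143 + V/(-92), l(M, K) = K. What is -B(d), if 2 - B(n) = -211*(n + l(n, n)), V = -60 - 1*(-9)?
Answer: -2949643/6578 ≈ -448.41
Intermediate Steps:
V = -51 (V = -60 + 9 = -51)
d = 13917/13156 (d = 72/143 - 51/(-92) = 72*(1/143) - 51*(-1/92) = 72/143 + 51/92 = 13917/13156 ≈ 1.0578)
B(n) = 2 + 422*n (B(n) = 2 - (-211)*(n + n) = 2 - (-211)*2*n = 2 - (-422)*n = 2 + 422*n)
-B(d) = -(2 + 422*(13917/13156)) = -(2 + 2936487/6578) = -1*2949643/6578 = -2949643/6578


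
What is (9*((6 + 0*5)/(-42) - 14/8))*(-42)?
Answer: 1431/2 ≈ 715.50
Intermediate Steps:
(9*((6 + 0*5)/(-42) - 14/8))*(-42) = (9*((6 + 0)*(-1/42) - 14*⅛))*(-42) = (9*(6*(-1/42) - 7/4))*(-42) = (9*(-⅐ - 7/4))*(-42) = (9*(-53/28))*(-42) = -477/28*(-42) = 1431/2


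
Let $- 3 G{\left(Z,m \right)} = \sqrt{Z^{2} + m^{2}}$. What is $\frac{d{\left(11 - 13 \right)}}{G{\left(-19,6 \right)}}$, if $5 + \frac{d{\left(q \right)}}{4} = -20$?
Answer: $\frac{300 \sqrt{397}}{397} \approx 15.057$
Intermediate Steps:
$G{\left(Z,m \right)} = - \frac{\sqrt{Z^{2} + m^{2}}}{3}$
$d{\left(q \right)} = -100$ ($d{\left(q \right)} = -20 + 4 \left(-20\right) = -20 - 80 = -100$)
$\frac{d{\left(11 - 13 \right)}}{G{\left(-19,6 \right)}} = - \frac{100}{\left(- \frac{1}{3}\right) \sqrt{\left(-19\right)^{2} + 6^{2}}} = - \frac{100}{\left(- \frac{1}{3}\right) \sqrt{361 + 36}} = - \frac{100}{\left(- \frac{1}{3}\right) \sqrt{397}} = - 100 \left(- \frac{3 \sqrt{397}}{397}\right) = \frac{300 \sqrt{397}}{397}$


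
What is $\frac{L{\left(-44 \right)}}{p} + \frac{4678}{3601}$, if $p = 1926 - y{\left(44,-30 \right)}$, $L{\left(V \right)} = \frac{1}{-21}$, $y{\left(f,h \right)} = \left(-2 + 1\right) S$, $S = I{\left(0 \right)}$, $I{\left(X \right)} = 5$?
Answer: $\frac{189693977}{146024151} \approx 1.2991$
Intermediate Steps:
$S = 5$
$y{\left(f,h \right)} = -5$ ($y{\left(f,h \right)} = \left(-2 + 1\right) 5 = \left(-1\right) 5 = -5$)
$L{\left(V \right)} = - \frac{1}{21}$
$p = 1931$ ($p = 1926 - -5 = 1926 + 5 = 1931$)
$\frac{L{\left(-44 \right)}}{p} + \frac{4678}{3601} = - \frac{1}{21 \cdot 1931} + \frac{4678}{3601} = \left(- \frac{1}{21}\right) \frac{1}{1931} + 4678 \cdot \frac{1}{3601} = - \frac{1}{40551} + \frac{4678}{3601} = \frac{189693977}{146024151}$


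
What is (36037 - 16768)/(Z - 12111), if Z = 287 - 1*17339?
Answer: -6423/9721 ≈ -0.66073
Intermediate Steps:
Z = -17052 (Z = 287 - 17339 = -17052)
(36037 - 16768)/(Z - 12111) = (36037 - 16768)/(-17052 - 12111) = 19269/(-29163) = 19269*(-1/29163) = -6423/9721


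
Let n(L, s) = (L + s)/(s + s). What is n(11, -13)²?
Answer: 1/169 ≈ 0.0059172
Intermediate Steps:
n(L, s) = (L + s)/(2*s) (n(L, s) = (L + s)/((2*s)) = (L + s)*(1/(2*s)) = (L + s)/(2*s))
n(11, -13)² = ((½)*(11 - 13)/(-13))² = ((½)*(-1/13)*(-2))² = (1/13)² = 1/169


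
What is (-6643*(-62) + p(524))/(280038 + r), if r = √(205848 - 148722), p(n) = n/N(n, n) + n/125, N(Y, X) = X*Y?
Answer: 1259120750198773/856098365471500 - 26977497701*√57126/5136590192829000 ≈ 1.4695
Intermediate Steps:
p(n) = 1/n + n/125 (p(n) = n/((n*n)) + n/125 = n/(n²) + n*(1/125) = n/n² + n/125 = 1/n + n/125)
r = √57126 ≈ 239.01
(-6643*(-62) + p(524))/(280038 + r) = (-6643*(-62) + (1/524 + (1/125)*524))/(280038 + √57126) = (411866 + (1/524 + 524/125))/(280038 + √57126) = (411866 + 274701/65500)/(280038 + √57126) = 26977497701/(65500*(280038 + √57126))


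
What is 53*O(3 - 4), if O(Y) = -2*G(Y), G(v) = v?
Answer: 106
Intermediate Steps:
O(Y) = -2*Y
53*O(3 - 4) = 53*(-2*(3 - 4)) = 53*(-2*(-1)) = 53*2 = 106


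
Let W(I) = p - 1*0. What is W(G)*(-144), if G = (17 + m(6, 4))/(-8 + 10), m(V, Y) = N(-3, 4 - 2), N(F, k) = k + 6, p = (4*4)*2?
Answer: -4608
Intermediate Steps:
p = 32 (p = 16*2 = 32)
N(F, k) = 6 + k
m(V, Y) = 8 (m(V, Y) = 6 + (4 - 2) = 6 + 2 = 8)
G = 25/2 (G = (17 + 8)/(-8 + 10) = 25/2 ≈ 12.500)
W(I) = 32 (W(I) = 32 - 1*0 = 32 + 0 = 32)
W(G)*(-144) = 32*(-144) = -4608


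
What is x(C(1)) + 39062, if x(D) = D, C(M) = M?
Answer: 39063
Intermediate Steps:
x(C(1)) + 39062 = 1 + 39062 = 39063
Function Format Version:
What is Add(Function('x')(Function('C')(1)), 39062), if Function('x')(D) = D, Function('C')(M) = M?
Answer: 39063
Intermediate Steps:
Add(Function('x')(Function('C')(1)), 39062) = Add(1, 39062) = 39063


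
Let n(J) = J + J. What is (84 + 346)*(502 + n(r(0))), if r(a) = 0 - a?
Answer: 215860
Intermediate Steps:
r(a) = -a
n(J) = 2*J
(84 + 346)*(502 + n(r(0))) = (84 + 346)*(502 + 2*(-1*0)) = 430*(502 + 2*0) = 430*(502 + 0) = 430*502 = 215860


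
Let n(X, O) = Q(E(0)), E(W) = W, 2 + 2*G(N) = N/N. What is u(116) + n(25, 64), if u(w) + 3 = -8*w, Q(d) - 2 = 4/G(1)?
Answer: -937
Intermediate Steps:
G(N) = -½ (G(N) = -1 + (N/N)/2 = -1 + (½)*1 = -1 + ½ = -½)
Q(d) = -6 (Q(d) = 2 + 4/(-½) = 2 + 4*(-2) = 2 - 8 = -6)
n(X, O) = -6
u(w) = -3 - 8*w
u(116) + n(25, 64) = (-3 - 8*116) - 6 = (-3 - 928) - 6 = -931 - 6 = -937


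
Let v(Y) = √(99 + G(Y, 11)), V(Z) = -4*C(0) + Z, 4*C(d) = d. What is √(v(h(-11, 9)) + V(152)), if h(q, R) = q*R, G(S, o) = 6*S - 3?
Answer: √(152 + I*√498) ≈ 12.362 + 0.90261*I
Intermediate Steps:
C(d) = d/4
G(S, o) = -3 + 6*S
h(q, R) = R*q
V(Z) = Z (V(Z) = -0 + Z = -4*0 + Z = 0 + Z = Z)
v(Y) = √(96 + 6*Y) (v(Y) = √(99 + (-3 + 6*Y)) = √(96 + 6*Y))
√(v(h(-11, 9)) + V(152)) = √(√(96 + 6*(9*(-11))) + 152) = √(√(96 + 6*(-99)) + 152) = √(√(96 - 594) + 152) = √(√(-498) + 152) = √(I*√498 + 152) = √(152 + I*√498)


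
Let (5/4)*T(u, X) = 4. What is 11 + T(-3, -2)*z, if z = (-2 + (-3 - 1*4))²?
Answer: 1351/5 ≈ 270.20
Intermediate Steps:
T(u, X) = 16/5 (T(u, X) = (⅘)*4 = 16/5)
z = 81 (z = (-2 + (-3 - 4))² = (-2 - 7)² = (-9)² = 81)
11 + T(-3, -2)*z = 11 + (16/5)*81 = 11 + 1296/5 = 1351/5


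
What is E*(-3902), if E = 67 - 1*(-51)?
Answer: -460436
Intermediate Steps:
E = 118 (E = 67 + 51 = 118)
E*(-3902) = 118*(-3902) = -460436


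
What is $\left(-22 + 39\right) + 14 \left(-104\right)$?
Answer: $-1439$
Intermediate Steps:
$\left(-22 + 39\right) + 14 \left(-104\right) = 17 - 1456 = -1439$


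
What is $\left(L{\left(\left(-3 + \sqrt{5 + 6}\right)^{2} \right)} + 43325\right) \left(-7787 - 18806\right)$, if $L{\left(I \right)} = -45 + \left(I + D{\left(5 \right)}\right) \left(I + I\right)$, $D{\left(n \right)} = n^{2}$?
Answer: $-1219874096 + 20742540 \sqrt{11} \approx -1.1511 \cdot 10^{9}$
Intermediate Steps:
$L{\left(I \right)} = -45 + 2 I \left(25 + I\right)$ ($L{\left(I \right)} = -45 + \left(I + 5^{2}\right) \left(I + I\right) = -45 + \left(I + 25\right) 2 I = -45 + \left(25 + I\right) 2 I = -45 + 2 I \left(25 + I\right)$)
$\left(L{\left(\left(-3 + \sqrt{5 + 6}\right)^{2} \right)} + 43325\right) \left(-7787 - 18806\right) = \left(\left(-45 + 2 \left(\left(-3 + \sqrt{5 + 6}\right)^{2}\right)^{2} + 50 \left(-3 + \sqrt{5 + 6}\right)^{2}\right) + 43325\right) \left(-7787 - 18806\right) = \left(\left(-45 + 2 \left(\left(-3 + \sqrt{11}\right)^{2}\right)^{2} + 50 \left(-3 + \sqrt{11}\right)^{2}\right) + 43325\right) \left(-26593\right) = \left(\left(-45 + 2 \left(-3 + \sqrt{11}\right)^{4} + 50 \left(-3 + \sqrt{11}\right)^{2}\right) + 43325\right) \left(-26593\right) = \left(43280 + 2 \left(-3 + \sqrt{11}\right)^{4} + 50 \left(-3 + \sqrt{11}\right)^{2}\right) \left(-26593\right) = -1150945040 - 1329650 \left(-3 + \sqrt{11}\right)^{2} - 53186 \left(-3 + \sqrt{11}\right)^{4}$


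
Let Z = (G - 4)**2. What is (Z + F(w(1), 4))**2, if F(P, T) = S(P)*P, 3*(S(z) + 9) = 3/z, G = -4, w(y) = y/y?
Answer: 3136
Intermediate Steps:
w(y) = 1
S(z) = -9 + 1/z (S(z) = -9 + (3/z)/3 = -9 + 1/z)
F(P, T) = P*(-9 + 1/P) (F(P, T) = (-9 + 1/P)*P = P*(-9 + 1/P))
Z = 64 (Z = (-4 - 4)**2 = (-8)**2 = 64)
(Z + F(w(1), 4))**2 = (64 + (1 - 9*1))**2 = (64 + (1 - 9))**2 = (64 - 8)**2 = 56**2 = 3136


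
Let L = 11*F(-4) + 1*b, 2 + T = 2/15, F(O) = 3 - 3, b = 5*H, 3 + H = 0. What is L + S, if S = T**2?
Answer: -2591/225 ≈ -11.516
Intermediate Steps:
H = -3 (H = -3 + 0 = -3)
b = -15 (b = 5*(-3) = -15)
F(O) = 0
T = -28/15 (T = -2 + 2/15 = -28/15 ≈ -1.8667)
S = 784/225 (S = (-28/15)**2 = 784/225 ≈ 3.4844)
L = -15 (L = 11*0 + 1*(-15) = 0 - 15 = -15)
L + S = -15 + 784/225 = -2591/225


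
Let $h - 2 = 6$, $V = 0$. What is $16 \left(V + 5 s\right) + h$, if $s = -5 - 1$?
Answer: $-472$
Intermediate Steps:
$s = -6$ ($s = -5 - 1 = -6$)
$h = 8$ ($h = 2 + 6 = 8$)
$16 \left(V + 5 s\right) + h = 16 \left(0 + 5 \left(-6\right)\right) + 8 = 16 \left(0 - 30\right) + 8 = 16 \left(-30\right) + 8 = -480 + 8 = -472$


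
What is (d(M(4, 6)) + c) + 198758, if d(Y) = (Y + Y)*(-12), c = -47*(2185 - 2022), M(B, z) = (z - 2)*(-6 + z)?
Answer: 191097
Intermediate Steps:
M(B, z) = (-6 + z)*(-2 + z) (M(B, z) = (-2 + z)*(-6 + z) = (-6 + z)*(-2 + z))
c = -7661 (c = -47*163 = -7661)
d(Y) = -24*Y (d(Y) = (2*Y)*(-12) = -24*Y)
(d(M(4, 6)) + c) + 198758 = (-24*(12 + 6² - 8*6) - 7661) + 198758 = (-24*(12 + 36 - 48) - 7661) + 198758 = (-24*0 - 7661) + 198758 = (0 - 7661) + 198758 = -7661 + 198758 = 191097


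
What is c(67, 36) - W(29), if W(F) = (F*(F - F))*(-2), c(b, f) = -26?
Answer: -26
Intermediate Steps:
W(F) = 0 (W(F) = (F*0)*(-2) = 0*(-2) = 0)
c(67, 36) - W(29) = -26 - 1*0 = -26 + 0 = -26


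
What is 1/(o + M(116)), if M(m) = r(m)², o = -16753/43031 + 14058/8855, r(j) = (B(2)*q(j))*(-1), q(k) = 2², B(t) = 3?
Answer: 34639955/5029660973 ≈ 0.0068871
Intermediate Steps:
q(k) = 4
r(j) = -12 (r(j) = (3*4)*(-1) = 12*(-1) = -12)
o = 41507453/34639955 (o = -16753*1/43031 + 14058*(1/8855) = -16753/43031 + 1278/805 = 41507453/34639955 ≈ 1.1983)
M(m) = 144 (M(m) = (-12)² = 144)
1/(o + M(116)) = 1/(41507453/34639955 + 144) = 1/(5029660973/34639955) = 34639955/5029660973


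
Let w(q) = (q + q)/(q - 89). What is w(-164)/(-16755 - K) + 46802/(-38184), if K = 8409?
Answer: -12415711789/10129088772 ≈ -1.2257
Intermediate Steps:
w(q) = 2*q/(-89 + q) (w(q) = (2*q)/(-89 + q) = 2*q/(-89 + q))
w(-164)/(-16755 - K) + 46802/(-38184) = (2*(-164)/(-89 - 164))/(-16755 - 1*8409) + 46802/(-38184) = (2*(-164)/(-253))/(-16755 - 8409) + 46802*(-1/38184) = (2*(-164)*(-1/253))/(-25164) - 23401/19092 = (328/253)*(-1/25164) - 23401/19092 = -82/1591623 - 23401/19092 = -12415711789/10129088772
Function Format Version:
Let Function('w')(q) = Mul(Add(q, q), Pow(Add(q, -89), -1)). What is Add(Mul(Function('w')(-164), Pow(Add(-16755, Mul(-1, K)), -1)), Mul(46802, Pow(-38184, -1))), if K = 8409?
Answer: Rational(-12415711789, 10129088772) ≈ -1.2257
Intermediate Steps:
Function('w')(q) = Mul(2, q, Pow(Add(-89, q), -1)) (Function('w')(q) = Mul(Mul(2, q), Pow(Add(-89, q), -1)) = Mul(2, q, Pow(Add(-89, q), -1)))
Add(Mul(Function('w')(-164), Pow(Add(-16755, Mul(-1, K)), -1)), Mul(46802, Pow(-38184, -1))) = Add(Mul(Mul(2, -164, Pow(Add(-89, -164), -1)), Pow(Add(-16755, Mul(-1, 8409)), -1)), Mul(46802, Pow(-38184, -1))) = Add(Mul(Mul(2, -164, Pow(-253, -1)), Pow(Add(-16755, -8409), -1)), Mul(46802, Rational(-1, 38184))) = Add(Mul(Mul(2, -164, Rational(-1, 253)), Pow(-25164, -1)), Rational(-23401, 19092)) = Add(Mul(Rational(328, 253), Rational(-1, 25164)), Rational(-23401, 19092)) = Add(Rational(-82, 1591623), Rational(-23401, 19092)) = Rational(-12415711789, 10129088772)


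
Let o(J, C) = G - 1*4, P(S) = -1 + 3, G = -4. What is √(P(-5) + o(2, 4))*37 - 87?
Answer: -87 + 37*I*√6 ≈ -87.0 + 90.631*I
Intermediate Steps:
P(S) = 2
o(J, C) = -8 (o(J, C) = -4 - 1*4 = -4 - 4 = -8)
√(P(-5) + o(2, 4))*37 - 87 = √(2 - 8)*37 - 87 = √(-6)*37 - 87 = (I*√6)*37 - 87 = 37*I*√6 - 87 = -87 + 37*I*√6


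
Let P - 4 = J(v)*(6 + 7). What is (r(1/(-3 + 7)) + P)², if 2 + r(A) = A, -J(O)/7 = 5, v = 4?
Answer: 3279721/16 ≈ 2.0498e+5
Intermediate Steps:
J(O) = -35 (J(O) = -7*5 = -35)
r(A) = -2 + A
P = -451 (P = 4 - 35*(6 + 7) = 4 - 35*13 = 4 - 455 = -451)
(r(1/(-3 + 7)) + P)² = ((-2 + 1/(-3 + 7)) - 451)² = ((-2 + 1/4) - 451)² = ((-2 + ¼) - 451)² = (-7/4 - 451)² = (-1811/4)² = 3279721/16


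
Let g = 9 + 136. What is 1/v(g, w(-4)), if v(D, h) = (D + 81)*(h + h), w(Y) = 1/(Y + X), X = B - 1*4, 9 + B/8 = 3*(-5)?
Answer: -50/113 ≈ -0.44248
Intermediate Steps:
B = -192 (B = -72 + 8*(3*(-5)) = -72 + 8*(-15) = -72 - 120 = -192)
g = 145
X = -196 (X = -192 - 1*4 = -192 - 4 = -196)
w(Y) = 1/(-196 + Y) (w(Y) = 1/(Y - 196) = 1/(-196 + Y))
v(D, h) = 2*h*(81 + D) (v(D, h) = (81 + D)*(2*h) = 2*h*(81 + D))
1/v(g, w(-4)) = 1/(2*(81 + 145)/(-196 - 4)) = 1/(2*226/(-200)) = 1/(2*(-1/200)*226) = 1/(-113/50) = -50/113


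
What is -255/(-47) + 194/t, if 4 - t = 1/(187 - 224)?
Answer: 375361/7003 ≈ 53.600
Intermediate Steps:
t = 149/37 (t = 4 - 1/(187 - 224) = 4 - 1/(-37) = 4 - 1*(-1/37) = 4 + 1/37 = 149/37 ≈ 4.0270)
-255/(-47) + 194/t = -255/(-47) + 194/(149/37) = -255*(-1/47) + 194*(37/149) = 255/47 + 7178/149 = 375361/7003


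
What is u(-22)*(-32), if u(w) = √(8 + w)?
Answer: -32*I*√14 ≈ -119.73*I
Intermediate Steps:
u(-22)*(-32) = √(8 - 22)*(-32) = √(-14)*(-32) = (I*√14)*(-32) = -32*I*√14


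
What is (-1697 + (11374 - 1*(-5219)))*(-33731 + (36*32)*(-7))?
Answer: -622578320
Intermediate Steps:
(-1697 + (11374 - 1*(-5219)))*(-33731 + (36*32)*(-7)) = (-1697 + (11374 + 5219))*(-33731 + 1152*(-7)) = (-1697 + 16593)*(-33731 - 8064) = 14896*(-41795) = -622578320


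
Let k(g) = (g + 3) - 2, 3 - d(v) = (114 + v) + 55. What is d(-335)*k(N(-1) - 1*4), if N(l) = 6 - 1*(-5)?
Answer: 1352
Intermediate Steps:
N(l) = 11 (N(l) = 6 + 5 = 11)
d(v) = -166 - v (d(v) = 3 - ((114 + v) + 55) = 3 - (169 + v) = 3 + (-169 - v) = -166 - v)
k(g) = 1 + g (k(g) = (3 + g) - 2 = 1 + g)
d(-335)*k(N(-1) - 1*4) = (-166 - 1*(-335))*(1 + (11 - 1*4)) = (-166 + 335)*(1 + (11 - 4)) = 169*(1 + 7) = 169*8 = 1352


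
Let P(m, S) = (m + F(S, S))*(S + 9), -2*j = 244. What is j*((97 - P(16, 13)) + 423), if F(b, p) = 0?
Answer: -20496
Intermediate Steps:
j = -122 (j = -½*244 = -122)
P(m, S) = m*(9 + S) (P(m, S) = (m + 0)*(S + 9) = m*(9 + S))
j*((97 - P(16, 13)) + 423) = -122*((97 - 16*(9 + 13)) + 423) = -122*((97 - 16*22) + 423) = -122*((97 - 1*352) + 423) = -122*((97 - 352) + 423) = -122*(-255 + 423) = -122*168 = -20496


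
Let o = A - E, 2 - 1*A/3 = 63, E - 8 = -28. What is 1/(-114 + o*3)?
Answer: -1/603 ≈ -0.0016584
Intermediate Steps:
E = -20 (E = 8 - 28 = -20)
A = -183 (A = 6 - 3*63 = 6 - 189 = -183)
o = -163 (o = -183 - 1*(-20) = -183 + 20 = -163)
1/(-114 + o*3) = 1/(-114 - 163*3) = 1/(-114 - 489) = 1/(-603) = -1/603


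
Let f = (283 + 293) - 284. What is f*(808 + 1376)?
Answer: 637728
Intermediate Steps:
f = 292 (f = 576 - 284 = 292)
f*(808 + 1376) = 292*(808 + 1376) = 292*2184 = 637728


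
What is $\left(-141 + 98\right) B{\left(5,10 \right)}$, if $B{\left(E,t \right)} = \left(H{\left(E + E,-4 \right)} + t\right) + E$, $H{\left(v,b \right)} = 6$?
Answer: $-903$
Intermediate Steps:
$B{\left(E,t \right)} = 6 + E + t$ ($B{\left(E,t \right)} = \left(6 + t\right) + E = 6 + E + t$)
$\left(-141 + 98\right) B{\left(5,10 \right)} = \left(-141 + 98\right) \left(6 + 5 + 10\right) = \left(-43\right) 21 = -903$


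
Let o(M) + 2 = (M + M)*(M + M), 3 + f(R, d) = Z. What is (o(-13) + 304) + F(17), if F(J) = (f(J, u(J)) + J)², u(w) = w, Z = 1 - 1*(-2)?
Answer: 1267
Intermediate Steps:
Z = 3 (Z = 1 + 2 = 3)
f(R, d) = 0 (f(R, d) = -3 + 3 = 0)
o(M) = -2 + 4*M² (o(M) = -2 + (M + M)*(M + M) = -2 + (2*M)*(2*M) = -2 + 4*M²)
F(J) = J² (F(J) = (0 + J)² = J²)
(o(-13) + 304) + F(17) = ((-2 + 4*(-13)²) + 304) + 17² = ((-2 + 4*169) + 304) + 289 = ((-2 + 676) + 304) + 289 = (674 + 304) + 289 = 978 + 289 = 1267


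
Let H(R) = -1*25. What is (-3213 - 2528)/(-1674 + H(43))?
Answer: 5741/1699 ≈ 3.3790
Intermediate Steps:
H(R) = -25
(-3213 - 2528)/(-1674 + H(43)) = (-3213 - 2528)/(-1674 - 25) = -5741/(-1699) = -5741*(-1/1699) = 5741/1699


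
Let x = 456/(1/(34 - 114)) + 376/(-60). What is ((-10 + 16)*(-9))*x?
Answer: 9851292/5 ≈ 1.9703e+6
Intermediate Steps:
x = -547294/15 (x = 456/(1/(-80)) + 376*(-1/60) = 456/(-1/80) - 94/15 = 456*(-80) - 94/15 = -36480 - 94/15 = -547294/15 ≈ -36486.)
((-10 + 16)*(-9))*x = ((-10 + 16)*(-9))*(-547294/15) = (6*(-9))*(-547294/15) = -54*(-547294/15) = 9851292/5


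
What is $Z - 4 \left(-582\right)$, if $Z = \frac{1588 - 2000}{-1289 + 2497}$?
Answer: $\frac{702953}{302} \approx 2327.7$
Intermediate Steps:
$Z = - \frac{103}{302}$ ($Z = - \frac{412}{1208} = \left(-412\right) \frac{1}{1208} = - \frac{103}{302} \approx -0.34106$)
$Z - 4 \left(-582\right) = - \frac{103}{302} - 4 \left(-582\right) = - \frac{103}{302} - -2328 = - \frac{103}{302} + 2328 = \frac{702953}{302}$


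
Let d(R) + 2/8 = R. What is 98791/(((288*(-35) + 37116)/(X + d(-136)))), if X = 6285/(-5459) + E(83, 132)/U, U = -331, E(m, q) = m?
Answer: -98288157070103/195408529776 ≈ -502.99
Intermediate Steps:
d(R) = -1/4 + R
X = -2533432/1806929 (X = 6285/(-5459) + 83/(-331) = 6285*(-1/5459) + 83*(-1/331) = -6285/5459 - 83/331 = -2533432/1806929 ≈ -1.4021)
98791/(((288*(-35) + 37116)/(X + d(-136)))) = 98791/(((288*(-35) + 37116)/(-2533432/1806929 + (-1/4 - 136)))) = 98791/(((-10080 + 37116)/(-2533432/1806929 - 545/4))) = 98791/((27036/(-994910033/7227716))) = 98791/((27036*(-7227716/994910033))) = 98791/(-195408529776/994910033) = 98791*(-994910033/195408529776) = -98288157070103/195408529776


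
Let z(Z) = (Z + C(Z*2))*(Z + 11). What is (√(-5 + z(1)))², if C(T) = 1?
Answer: 19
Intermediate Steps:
z(Z) = (1 + Z)*(11 + Z) (z(Z) = (Z + 1)*(Z + 11) = (1 + Z)*(11 + Z))
(√(-5 + z(1)))² = (√(-5 + (11 + 1² + 12*1)))² = (√(-5 + (11 + 1 + 12)))² = (√(-5 + 24))² = (√19)² = 19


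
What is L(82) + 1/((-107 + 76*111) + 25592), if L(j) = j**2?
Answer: 228084805/33921 ≈ 6724.0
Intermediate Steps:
L(82) + 1/((-107 + 76*111) + 25592) = 82**2 + 1/((-107 + 76*111) + 25592) = 6724 + 1/((-107 + 8436) + 25592) = 6724 + 1/(8329 + 25592) = 6724 + 1/33921 = 228084805/33921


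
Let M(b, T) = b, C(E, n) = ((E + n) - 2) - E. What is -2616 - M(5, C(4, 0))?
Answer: -2621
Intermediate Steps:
C(E, n) = -2 + n (C(E, n) = (-2 + E + n) - E = -2 + n)
-2616 - M(5, C(4, 0)) = -2616 - 1*5 = -2616 - 5 = -2621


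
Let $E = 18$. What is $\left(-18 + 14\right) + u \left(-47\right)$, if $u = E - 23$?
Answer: $231$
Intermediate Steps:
$u = -5$ ($u = 18 - 23 = -5$)
$\left(-18 + 14\right) + u \left(-47\right) = \left(-18 + 14\right) - -235 = -4 + 235 = 231$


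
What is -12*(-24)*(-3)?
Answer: -864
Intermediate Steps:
-12*(-24)*(-3) = 288*(-3) = -864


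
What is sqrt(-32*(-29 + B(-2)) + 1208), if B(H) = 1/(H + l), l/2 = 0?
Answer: 2*sqrt(538) ≈ 46.390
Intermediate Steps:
l = 0 (l = 2*0 = 0)
B(H) = 1/H (B(H) = 1/(H + 0) = 1/H)
sqrt(-32*(-29 + B(-2)) + 1208) = sqrt(-32*(-29 + 1/(-2)) + 1208) = sqrt(-32*(-29 - 1/2) + 1208) = sqrt(-32*(-59/2) + 1208) = sqrt(944 + 1208) = sqrt(2152) = 2*sqrt(538)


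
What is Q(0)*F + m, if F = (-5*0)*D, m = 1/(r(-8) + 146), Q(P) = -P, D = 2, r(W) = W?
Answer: 1/138 ≈ 0.0072464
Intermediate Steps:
m = 1/138 (m = 1/(-8 + 146) = 1/138 ≈ 0.0072464)
F = 0 (F = -5*0*2 = 0*2 = 0)
Q(0)*F + m = -1*0*0 + 1/138 = 0*0 + 1/138 = 0 + 1/138 = 1/138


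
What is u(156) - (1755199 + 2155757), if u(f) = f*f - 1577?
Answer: -3888197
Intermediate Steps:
u(f) = -1577 + f**2 (u(f) = f**2 - 1577 = -1577 + f**2)
u(156) - (1755199 + 2155757) = (-1577 + 156**2) - (1755199 + 2155757) = (-1577 + 24336) - 1*3910956 = 22759 - 3910956 = -3888197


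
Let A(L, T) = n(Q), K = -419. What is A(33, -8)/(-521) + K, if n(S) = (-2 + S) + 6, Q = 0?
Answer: -218303/521 ≈ -419.01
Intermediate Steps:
n(S) = 4 + S
A(L, T) = 4 (A(L, T) = 4 + 0 = 4)
A(33, -8)/(-521) + K = 4/(-521) - 419 = -1/521*4 - 419 = -4/521 - 419 = -218303/521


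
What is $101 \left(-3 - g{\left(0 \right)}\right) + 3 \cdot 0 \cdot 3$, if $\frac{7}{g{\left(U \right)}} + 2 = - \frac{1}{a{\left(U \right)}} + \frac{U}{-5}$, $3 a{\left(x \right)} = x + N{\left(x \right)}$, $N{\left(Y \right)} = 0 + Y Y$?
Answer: $-303$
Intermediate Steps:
$N{\left(Y \right)} = Y^{2}$ ($N{\left(Y \right)} = 0 + Y^{2} = Y^{2}$)
$a{\left(x \right)} = \frac{x}{3} + \frac{x^{2}}{3}$ ($a{\left(x \right)} = \frac{x + x^{2}}{3} = \frac{x}{3} + \frac{x^{2}}{3}$)
$g{\left(U \right)} = \frac{7}{-2 - \frac{U}{5} - \frac{3}{U \left(1 + U\right)}}$ ($g{\left(U \right)} = \frac{7}{-2 + \left(- \frac{1}{\frac{1}{3} U \left(1 + U\right)} + \frac{U}{-5}\right)} = \frac{7}{-2 + \left(- \frac{3}{U \left(1 + U\right)} + U \left(- \frac{1}{5}\right)\right)} = \frac{7}{-2 - \left(\frac{U}{5} + \frac{3}{U \left(1 + U\right)}\right)} = \frac{7}{-2 - \frac{U}{5} - \frac{3}{U \left(1 + U\right)}}$)
$101 \left(-3 - g{\left(0 \right)}\right) + 3 \cdot 0 \cdot 3 = 101 \left(-3 - 35 \cdot 0 \frac{1}{15 + 0^{3} + 10 \cdot 0 + 11 \cdot 0^{2}} \left(-1 - 0\right)\right) + 3 \cdot 0 \cdot 3 = 101 \left(-3 - 35 \cdot 0 \frac{1}{15 + 0 + 0 + 11 \cdot 0} \left(-1 + 0\right)\right) + 0 \cdot 3 = 101 \left(-3 - 35 \cdot 0 \frac{1}{15 + 0 + 0 + 0} \left(-1\right)\right) + 0 = 101 \left(-3 - 35 \cdot 0 \cdot \frac{1}{15} \left(-1\right)\right) + 0 = 101 \left(-3 - 0\right) + 0 = 101 \left(-3 + 0\right) + 0 = 101 \left(-3\right) + 0 = -303 + 0 = -303$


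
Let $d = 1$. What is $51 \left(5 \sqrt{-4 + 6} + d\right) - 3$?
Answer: $48 + 255 \sqrt{2} \approx 408.62$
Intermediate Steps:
$51 \left(5 \sqrt{-4 + 6} + d\right) - 3 = 51 \left(5 \sqrt{-4 + 6} + 1\right) - 3 = 51 \left(5 \sqrt{2} + 1\right) - 3 = 51 \left(1 + 5 \sqrt{2}\right) - 3 = \left(51 + 255 \sqrt{2}\right) - 3 = 48 + 255 \sqrt{2}$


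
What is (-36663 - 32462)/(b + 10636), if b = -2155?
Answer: -69125/8481 ≈ -8.1506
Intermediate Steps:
(-36663 - 32462)/(b + 10636) = (-36663 - 32462)/(-2155 + 10636) = -69125/8481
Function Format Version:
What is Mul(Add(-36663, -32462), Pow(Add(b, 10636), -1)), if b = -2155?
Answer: Rational(-69125, 8481) ≈ -8.1506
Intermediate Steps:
Mul(Add(-36663, -32462), Pow(Add(b, 10636), -1)) = Mul(Add(-36663, -32462), Pow(Add(-2155, 10636), -1)) = Mul(-69125, Pow(8481, -1)) = Mul(-69125, Rational(1, 8481)) = Rational(-69125, 8481)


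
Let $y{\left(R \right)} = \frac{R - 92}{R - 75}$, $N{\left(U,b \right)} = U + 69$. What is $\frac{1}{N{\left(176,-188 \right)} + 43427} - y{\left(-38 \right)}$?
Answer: $- \frac{5677247}{4934936} \approx -1.1504$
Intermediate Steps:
$N{\left(U,b \right)} = 69 + U$
$y{\left(R \right)} = \frac{-92 + R}{-75 + R}$
$\frac{1}{N{\left(176,-188 \right)} + 43427} - y{\left(-38 \right)} = \frac{1}{\left(69 + 176\right) + 43427} - \frac{-92 - 38}{-75 - 38} = \frac{1}{245 + 43427} - \frac{1}{-113} \left(-130\right) = \frac{1}{43672} - \left(- \frac{1}{113}\right) \left(-130\right) = \frac{1}{43672} - \frac{130}{113} = - \frac{5677247}{4934936}$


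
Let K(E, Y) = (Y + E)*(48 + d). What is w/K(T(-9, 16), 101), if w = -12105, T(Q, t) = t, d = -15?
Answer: -1345/429 ≈ -3.1352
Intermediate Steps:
K(E, Y) = 33*E + 33*Y (K(E, Y) = (Y + E)*(48 - 15) = (E + Y)*33 = 33*E + 33*Y)
w/K(T(-9, 16), 101) = -12105/(33*16 + 33*101) = -12105/(528 + 3333) = -12105/3861 = -12105*1/3861 = -1345/429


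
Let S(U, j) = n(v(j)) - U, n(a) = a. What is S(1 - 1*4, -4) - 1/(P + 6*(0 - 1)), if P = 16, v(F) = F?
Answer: -11/10 ≈ -1.1000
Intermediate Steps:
S(U, j) = j - U
S(1 - 1*4, -4) - 1/(P + 6*(0 - 1)) = (-4 - (1 - 1*4)) - 1/(16 + 6*(0 - 1)) = (-4 - (1 - 4)) - 1/(16 + 6*(-1)) = (-4 - 1*(-3)) - 1/(16 - 6) = (-4 + 3) - 1/10 = -1 - 1*⅒ = -1 - ⅒ = -11/10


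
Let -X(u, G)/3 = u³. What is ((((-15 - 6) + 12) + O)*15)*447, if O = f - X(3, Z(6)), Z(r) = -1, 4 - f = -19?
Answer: 636975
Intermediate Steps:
f = 23 (f = 4 - 1*(-19) = 4 + 19 = 23)
X(u, G) = -3*u³
O = 104 (O = 23 - (-3)*3³ = 23 - (-3)*27 = 23 - 1*(-81) = 23 + 81 = 104)
((((-15 - 6) + 12) + O)*15)*447 = ((((-15 - 6) + 12) + 104)*15)*447 = (((-21 + 12) + 104)*15)*447 = ((-9 + 104)*15)*447 = (95*15)*447 = 1425*447 = 636975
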